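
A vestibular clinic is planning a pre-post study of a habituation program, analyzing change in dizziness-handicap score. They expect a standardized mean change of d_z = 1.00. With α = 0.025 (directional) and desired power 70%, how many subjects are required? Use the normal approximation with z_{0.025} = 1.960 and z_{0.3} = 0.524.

For a paired (one-sample on differences) test: n = ((z_{α} + z_β) / d)².
z_{α} + z_β = 1.960 + 0.524 = 2.484.
n = (2.484 / 1.00)² = 2.484² = 6.17.
Round up.

n = 7 pairs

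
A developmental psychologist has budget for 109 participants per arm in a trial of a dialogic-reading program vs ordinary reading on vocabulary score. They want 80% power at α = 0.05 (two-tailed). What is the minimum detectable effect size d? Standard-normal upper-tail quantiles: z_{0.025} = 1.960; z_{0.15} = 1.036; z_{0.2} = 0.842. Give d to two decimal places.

d_min ≈ 0.38

For two independent groups of n = 109 each: d_min = (z_{α/2} + z_β)·√(2/n).
z-sum = 1.960 + 0.842 = 2.802.
d_min = 2.802 × √(2/109) = 2.802 × 0.1355 = 0.380.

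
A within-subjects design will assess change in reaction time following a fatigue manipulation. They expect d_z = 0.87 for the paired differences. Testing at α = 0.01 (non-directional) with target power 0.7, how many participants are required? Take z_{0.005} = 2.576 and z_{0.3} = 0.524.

n = 13 pairs

For a paired (one-sample on differences) test: n = ((z_{α/2} + z_β) / d)².
z_{α/2} + z_β = 2.576 + 0.524 = 3.100.
n = (3.100 / 0.87)² = 3.563² = 12.70.
Round up.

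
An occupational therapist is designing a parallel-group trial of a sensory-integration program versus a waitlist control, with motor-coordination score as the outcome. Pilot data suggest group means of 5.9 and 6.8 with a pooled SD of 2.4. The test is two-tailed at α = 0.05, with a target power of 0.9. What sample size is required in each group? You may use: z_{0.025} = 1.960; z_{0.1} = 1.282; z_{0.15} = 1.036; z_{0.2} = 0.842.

Cohen's d = |M₁ − M₂| / SD_pooled = |5.9 − 6.8| / 2.4 = 0.9 / 2.4 = 0.375.
For two independent groups with equal n: n = 2·((z_{α/2} + z_β) / d)².
z_{α/2} + z_β = 1.960 + 1.282 = 3.242.
n = 2 × (3.242 / 0.375)² = 2 × 8.645² = 2 × 74.74 = 149.5.
Round up to the next whole participant.

n = 150 per group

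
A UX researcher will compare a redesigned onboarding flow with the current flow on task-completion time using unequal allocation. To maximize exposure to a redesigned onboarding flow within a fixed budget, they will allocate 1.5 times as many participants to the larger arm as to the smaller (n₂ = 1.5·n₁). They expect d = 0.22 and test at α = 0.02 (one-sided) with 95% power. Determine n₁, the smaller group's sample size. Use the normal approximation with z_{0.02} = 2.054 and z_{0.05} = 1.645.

With allocation ratio k = n₂/n₁ = 1.5, Var(x̄₁−x̄₂) = σ²(1/n₁ + 1/(k·n₁)) = σ²·(k+1)/(k·n₁).
So n₁ = (1 + 1/k)·((z_{α} + z_β)/d)² = 1.667 × (3.699/0.22)².
n₁ = 1.667 × 282.70 = 471.2.
Round up: n₁ = 472, giving n₂ = 1.5 × 472 = 708.

n₁ = 472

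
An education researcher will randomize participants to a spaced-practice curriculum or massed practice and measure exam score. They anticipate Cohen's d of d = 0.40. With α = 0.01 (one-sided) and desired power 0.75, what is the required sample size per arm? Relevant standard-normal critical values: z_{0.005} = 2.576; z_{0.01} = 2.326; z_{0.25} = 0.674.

n = 113 per group

For two independent groups with equal n: n = 2·((z_{α} + z_β) / d)².
z_{α} + z_β = 2.326 + 0.674 = 3.000.
n = 2 × (3.000 / 0.40)² = 2 × 7.500² = 2 × 56.25 = 112.5.
Round up to the next whole participant.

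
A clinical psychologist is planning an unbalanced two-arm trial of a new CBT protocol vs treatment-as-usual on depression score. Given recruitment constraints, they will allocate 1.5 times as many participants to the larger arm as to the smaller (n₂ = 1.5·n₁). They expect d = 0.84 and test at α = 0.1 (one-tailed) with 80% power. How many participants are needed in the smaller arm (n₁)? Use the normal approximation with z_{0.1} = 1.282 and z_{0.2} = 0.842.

n₁ = 11

With allocation ratio k = n₂/n₁ = 1.5, Var(x̄₁−x̄₂) = σ²(1/n₁ + 1/(k·n₁)) = σ²·(k+1)/(k·n₁).
So n₁ = (1 + 1/k)·((z_{α} + z_β)/d)² = 1.667 × (2.124/0.84)².
n₁ = 1.667 × 6.39 = 10.7.
Round up: n₁ = 11, giving n₂ = ⌈1.5 × 11⌉ = ⌈16.5⌉ = 17.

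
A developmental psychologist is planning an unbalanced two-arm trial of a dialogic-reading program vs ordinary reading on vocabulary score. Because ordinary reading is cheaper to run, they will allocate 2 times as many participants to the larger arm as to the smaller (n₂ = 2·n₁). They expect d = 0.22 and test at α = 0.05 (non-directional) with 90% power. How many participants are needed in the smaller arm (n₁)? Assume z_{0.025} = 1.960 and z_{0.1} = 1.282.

n₁ = 326

With allocation ratio k = n₂/n₁ = 2, Var(x̄₁−x̄₂) = σ²(1/n₁ + 1/(k·n₁)) = σ²·(k+1)/(k·n₁).
So n₁ = (1 + 1/k)·((z_{α/2} + z_β)/d)² = 1.500 × (3.242/0.22)².
n₁ = 1.500 × 217.16 = 325.7.
Round up: n₁ = 326, giving n₂ = 2 × 326 = 652.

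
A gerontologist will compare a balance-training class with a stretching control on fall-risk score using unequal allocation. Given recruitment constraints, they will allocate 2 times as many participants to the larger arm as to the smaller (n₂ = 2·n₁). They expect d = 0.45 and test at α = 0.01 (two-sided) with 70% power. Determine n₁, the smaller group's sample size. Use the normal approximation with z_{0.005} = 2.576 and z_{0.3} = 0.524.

With allocation ratio k = n₂/n₁ = 2, Var(x̄₁−x̄₂) = σ²(1/n₁ + 1/(k·n₁)) = σ²·(k+1)/(k·n₁).
So n₁ = (1 + 1/k)·((z_{α/2} + z_β)/d)² = 1.500 × (3.100/0.45)².
n₁ = 1.500 × 47.46 = 71.2.
Round up: n₁ = 72, giving n₂ = 2 × 72 = 144.

n₁ = 72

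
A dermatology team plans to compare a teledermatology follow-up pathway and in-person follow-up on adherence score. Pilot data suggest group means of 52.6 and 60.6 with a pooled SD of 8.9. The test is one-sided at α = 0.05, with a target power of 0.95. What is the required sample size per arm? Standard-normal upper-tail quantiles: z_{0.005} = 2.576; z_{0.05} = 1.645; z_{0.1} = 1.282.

n = 27 per group

Cohen's d = |M₁ − M₂| / SD_pooled = |52.6 − 60.6| / 8.9 = 8.0 / 8.9 = 0.899.
For two independent groups with equal n: n = 2·((z_{α} + z_β) / d)².
z_{α} + z_β = 1.645 + 1.645 = 3.290.
n = 2 × (3.290 / 0.899)² = 2 × 3.660² = 2 × 13.39 = 26.8.
Round up to the next whole participant.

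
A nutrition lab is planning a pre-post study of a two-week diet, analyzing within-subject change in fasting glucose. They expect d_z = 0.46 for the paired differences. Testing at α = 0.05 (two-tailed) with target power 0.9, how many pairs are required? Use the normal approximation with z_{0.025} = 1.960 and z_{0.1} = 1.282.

n = 50 pairs

For a paired (one-sample on differences) test: n = ((z_{α/2} + z_β) / d)².
z_{α/2} + z_β = 1.960 + 1.282 = 3.242.
n = (3.242 / 0.46)² = 7.048² = 49.67.
Round up.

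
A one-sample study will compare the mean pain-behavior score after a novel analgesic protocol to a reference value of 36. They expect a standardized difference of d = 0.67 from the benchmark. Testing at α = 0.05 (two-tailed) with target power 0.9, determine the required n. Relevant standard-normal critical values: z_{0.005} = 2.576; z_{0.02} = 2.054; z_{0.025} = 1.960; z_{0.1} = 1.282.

For a one-sample test: n = ((z_{α/2} + z_β) / d)².
z_{α/2} + z_β = 1.960 + 1.282 = 3.242.
n = (3.242 / 0.67)² = 4.839² = 23.41.
Round up.

n = 24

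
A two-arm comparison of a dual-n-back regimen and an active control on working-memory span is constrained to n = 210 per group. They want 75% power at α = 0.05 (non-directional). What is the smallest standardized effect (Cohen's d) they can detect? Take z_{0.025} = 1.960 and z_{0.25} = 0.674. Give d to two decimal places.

For two independent groups of n = 210 each: d_min = (z_{α/2} + z_β)·√(2/n).
z-sum = 1.960 + 0.674 = 2.634.
d_min = 2.634 × √(2/210) = 2.634 × 0.0976 = 0.257.

d_min ≈ 0.26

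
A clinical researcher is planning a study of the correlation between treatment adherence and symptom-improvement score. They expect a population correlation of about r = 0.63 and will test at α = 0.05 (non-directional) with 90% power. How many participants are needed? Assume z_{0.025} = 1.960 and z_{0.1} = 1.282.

n = 23

Fisher's z: C = ½·ln((1+r)/(1−r)) = ½·ln(4.4054) = 0.7414.
n = ((z_{α/2} + z_β)/C)² + 3.
(1.960 + 1.282) / 0.7414 = 3.242 / 0.7414 = 4.373.
n = 4.373² + 3 = 19.12 + 3 = 22.1.
Round up.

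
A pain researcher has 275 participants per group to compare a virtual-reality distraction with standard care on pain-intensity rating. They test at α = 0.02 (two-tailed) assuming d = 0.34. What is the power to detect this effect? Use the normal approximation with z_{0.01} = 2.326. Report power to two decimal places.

power ≈ 0.95

For two equal groups, power = Φ(d·√(n/2) − z_{α/2}).
d·√(n/2) = 0.34 × √(275/2) = 0.34 × 11.726 = 3.987.
z_β = 3.987 − 2.326 = 1.661.
Power = Φ(1.661) = 0.952.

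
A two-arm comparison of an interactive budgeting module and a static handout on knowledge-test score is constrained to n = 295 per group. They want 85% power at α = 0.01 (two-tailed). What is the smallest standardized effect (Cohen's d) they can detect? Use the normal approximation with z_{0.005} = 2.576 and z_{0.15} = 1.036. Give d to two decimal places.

For two independent groups of n = 295 each: d_min = (z_{α/2} + z_β)·√(2/n).
z-sum = 2.576 + 1.036 = 3.612.
d_min = 3.612 × √(2/295) = 3.612 × 0.0823 = 0.297.

d_min ≈ 0.30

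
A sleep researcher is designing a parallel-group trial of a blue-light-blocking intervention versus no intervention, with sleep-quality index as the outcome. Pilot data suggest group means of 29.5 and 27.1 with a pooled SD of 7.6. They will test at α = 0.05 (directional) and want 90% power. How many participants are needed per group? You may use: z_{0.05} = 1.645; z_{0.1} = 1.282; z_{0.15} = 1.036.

n = 172 per group

Cohen's d = |M₁ − M₂| / SD_pooled = |29.5 − 27.1| / 7.6 = 2.4 / 7.6 = 0.316.
For two independent groups with equal n: n = 2·((z_{α} + z_β) / d)².
z_{α} + z_β = 1.645 + 1.282 = 2.927.
n = 2 × (2.927 / 0.316)² = 2 × 9.263² = 2 × 85.80 = 171.6.
Round up to the next whole participant.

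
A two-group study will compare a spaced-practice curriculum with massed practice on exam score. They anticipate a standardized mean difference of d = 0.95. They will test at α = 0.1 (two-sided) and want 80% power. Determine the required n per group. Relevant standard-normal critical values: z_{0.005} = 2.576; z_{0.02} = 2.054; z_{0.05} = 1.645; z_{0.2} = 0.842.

n = 14 per group

For two independent groups with equal n: n = 2·((z_{α/2} + z_β) / d)².
z_{α/2} + z_β = 1.645 + 0.842 = 2.487.
n = 2 × (2.487 / 0.95)² = 2 × 2.618² = 2 × 6.85 = 13.7.
Round up to the next whole participant.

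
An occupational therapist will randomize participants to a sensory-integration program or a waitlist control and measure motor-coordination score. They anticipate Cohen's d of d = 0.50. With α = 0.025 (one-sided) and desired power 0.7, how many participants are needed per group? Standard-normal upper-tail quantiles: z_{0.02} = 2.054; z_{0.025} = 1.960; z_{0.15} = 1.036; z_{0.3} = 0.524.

n = 50 per group

For two independent groups with equal n: n = 2·((z_{α} + z_β) / d)².
z_{α} + z_β = 1.960 + 0.524 = 2.484.
n = 2 × (2.484 / 0.50)² = 2 × 4.968² = 2 × 24.68 = 49.4.
Round up to the next whole participant.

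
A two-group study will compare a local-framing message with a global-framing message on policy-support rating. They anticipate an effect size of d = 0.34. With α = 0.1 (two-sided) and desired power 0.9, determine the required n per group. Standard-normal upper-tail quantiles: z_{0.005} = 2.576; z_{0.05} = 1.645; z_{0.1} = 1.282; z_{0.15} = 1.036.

n = 149 per group

For two independent groups with equal n: n = 2·((z_{α/2} + z_β) / d)².
z_{α/2} + z_β = 1.645 + 1.282 = 2.927.
n = 2 × (2.927 / 0.34)² = 2 × 8.609² = 2 × 74.11 = 148.2.
Round up to the next whole participant.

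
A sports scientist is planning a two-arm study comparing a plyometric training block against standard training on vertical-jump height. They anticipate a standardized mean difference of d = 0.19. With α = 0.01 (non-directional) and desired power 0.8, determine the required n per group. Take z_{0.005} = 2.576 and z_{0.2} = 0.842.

n = 648 per group

For two independent groups with equal n: n = 2·((z_{α/2} + z_β) / d)².
z_{α/2} + z_β = 2.576 + 0.842 = 3.418.
n = 2 × (3.418 / 0.19)² = 2 × 17.989² = 2 × 323.62 = 647.2.
Round up to the next whole participant.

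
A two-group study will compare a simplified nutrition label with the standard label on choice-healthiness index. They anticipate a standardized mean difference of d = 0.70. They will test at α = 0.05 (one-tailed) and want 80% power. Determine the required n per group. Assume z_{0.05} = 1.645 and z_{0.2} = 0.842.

n = 26 per group

For two independent groups with equal n: n = 2·((z_{α} + z_β) / d)².
z_{α} + z_β = 1.645 + 0.842 = 2.487.
n = 2 × (2.487 / 0.70)² = 2 × 3.553² = 2 × 12.62 = 25.2.
Round up to the next whole participant.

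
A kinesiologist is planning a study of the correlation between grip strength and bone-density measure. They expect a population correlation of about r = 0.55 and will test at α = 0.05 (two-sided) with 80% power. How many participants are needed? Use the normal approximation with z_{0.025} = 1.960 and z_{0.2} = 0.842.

Fisher's z: C = ½·ln((1+r)/(1−r)) = ½·ln(3.4444) = 0.6184.
n = ((z_{α/2} + z_β)/C)² + 3.
(1.960 + 0.842) / 0.6184 = 2.802 / 0.6184 = 4.531.
n = 4.531² + 3 = 20.53 + 3 = 23.5.
Round up.

n = 24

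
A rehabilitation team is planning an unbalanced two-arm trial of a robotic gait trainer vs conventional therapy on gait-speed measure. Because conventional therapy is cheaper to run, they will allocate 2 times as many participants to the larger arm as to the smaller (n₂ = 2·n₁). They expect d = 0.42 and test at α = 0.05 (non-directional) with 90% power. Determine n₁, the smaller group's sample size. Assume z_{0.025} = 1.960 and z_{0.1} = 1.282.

n₁ = 90

With allocation ratio k = n₂/n₁ = 2, Var(x̄₁−x̄₂) = σ²(1/n₁ + 1/(k·n₁)) = σ²·(k+1)/(k·n₁).
So n₁ = (1 + 1/k)·((z_{α/2} + z_β)/d)² = 1.500 × (3.242/0.42)².
n₁ = 1.500 × 59.58 = 89.4.
Round up: n₁ = 90, giving n₂ = 2 × 90 = 180.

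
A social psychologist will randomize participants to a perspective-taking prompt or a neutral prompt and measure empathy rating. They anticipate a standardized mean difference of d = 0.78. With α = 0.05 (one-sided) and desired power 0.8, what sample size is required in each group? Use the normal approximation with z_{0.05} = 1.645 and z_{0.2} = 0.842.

n = 21 per group

For two independent groups with equal n: n = 2·((z_{α} + z_β) / d)².
z_{α} + z_β = 1.645 + 0.842 = 2.487.
n = 2 × (2.487 / 0.78)² = 2 × 3.188² = 2 × 10.17 = 20.3.
Round up to the next whole participant.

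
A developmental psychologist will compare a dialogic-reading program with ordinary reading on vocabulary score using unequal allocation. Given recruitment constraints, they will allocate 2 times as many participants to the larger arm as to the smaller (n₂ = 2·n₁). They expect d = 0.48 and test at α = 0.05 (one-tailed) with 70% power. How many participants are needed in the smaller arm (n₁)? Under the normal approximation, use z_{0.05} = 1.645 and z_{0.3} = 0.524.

n₁ = 31

With allocation ratio k = n₂/n₁ = 2, Var(x̄₁−x̄₂) = σ²(1/n₁ + 1/(k·n₁)) = σ²·(k+1)/(k·n₁).
So n₁ = (1 + 1/k)·((z_{α} + z_β)/d)² = 1.500 × (2.169/0.48)².
n₁ = 1.500 × 20.42 = 30.6.
Round up: n₁ = 31, giving n₂ = 2 × 31 = 62.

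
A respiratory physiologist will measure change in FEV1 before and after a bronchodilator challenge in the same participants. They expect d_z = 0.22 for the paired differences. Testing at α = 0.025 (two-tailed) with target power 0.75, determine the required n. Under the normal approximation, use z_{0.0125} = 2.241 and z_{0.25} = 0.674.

For a paired (one-sample on differences) test: n = ((z_{α/2} + z_β) / d)².
z_{α/2} + z_β = 2.241 + 0.674 = 2.915.
n = (2.915 / 0.22)² = 13.250² = 175.56.
Round up.

n = 176 pairs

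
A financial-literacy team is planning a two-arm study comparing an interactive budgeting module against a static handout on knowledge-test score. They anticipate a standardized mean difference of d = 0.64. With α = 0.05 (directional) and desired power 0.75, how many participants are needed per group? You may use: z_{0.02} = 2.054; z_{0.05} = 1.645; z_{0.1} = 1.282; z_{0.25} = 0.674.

n = 27 per group

For two independent groups with equal n: n = 2·((z_{α} + z_β) / d)².
z_{α} + z_β = 1.645 + 0.674 = 2.319.
n = 2 × (2.319 / 0.64)² = 2 × 3.623² = 2 × 13.13 = 26.3.
Round up to the next whole participant.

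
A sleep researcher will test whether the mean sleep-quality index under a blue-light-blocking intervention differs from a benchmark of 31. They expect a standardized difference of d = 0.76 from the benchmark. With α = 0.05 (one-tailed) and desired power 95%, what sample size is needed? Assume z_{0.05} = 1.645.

For a one-sample test: n = ((z_{α} + z_β) / d)².
z_{α} + z_β = 1.645 + 1.645 = 3.290.
n = (3.290 / 0.76)² = 4.329² = 18.74.
Round up.

n = 19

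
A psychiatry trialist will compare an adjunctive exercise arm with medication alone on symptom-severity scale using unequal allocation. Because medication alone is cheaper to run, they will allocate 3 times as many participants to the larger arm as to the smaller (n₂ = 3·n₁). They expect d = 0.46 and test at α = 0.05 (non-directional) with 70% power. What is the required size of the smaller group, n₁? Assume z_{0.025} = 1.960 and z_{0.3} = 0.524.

With allocation ratio k = n₂/n₁ = 3, Var(x̄₁−x̄₂) = σ²(1/n₁ + 1/(k·n₁)) = σ²·(k+1)/(k·n₁).
So n₁ = (1 + 1/k)·((z_{α/2} + z_β)/d)² = 1.333 × (2.484/0.46)².
n₁ = 1.333 × 29.16 = 38.9.
Round up: n₁ = 39, giving n₂ = 3 × 39 = 117.

n₁ = 39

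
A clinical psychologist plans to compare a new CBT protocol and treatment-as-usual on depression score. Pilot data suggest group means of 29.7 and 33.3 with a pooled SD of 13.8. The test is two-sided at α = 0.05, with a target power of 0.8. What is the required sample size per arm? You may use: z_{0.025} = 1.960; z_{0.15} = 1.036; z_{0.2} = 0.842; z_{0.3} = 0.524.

Cohen's d = |M₁ − M₂| / SD_pooled = |29.7 − 33.3| / 13.8 = 3.6 / 13.8 = 0.261.
For two independent groups with equal n: n = 2·((z_{α/2} + z_β) / d)².
z_{α/2} + z_β = 1.960 + 0.842 = 2.802.
n = 2 × (2.802 / 0.261)² = 2 × 10.736² = 2 × 115.25 = 230.5.
Round up to the next whole participant.

n = 231 per group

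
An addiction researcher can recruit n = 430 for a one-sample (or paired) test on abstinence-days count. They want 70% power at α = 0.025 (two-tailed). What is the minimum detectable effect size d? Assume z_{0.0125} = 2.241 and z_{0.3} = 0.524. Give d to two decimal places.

d_min ≈ 0.13

For a single sample (or paired design) of n = 430: d_min = (z_{α/2} + z_β)/√n.
z-sum = 2.241 + 0.524 = 2.765.
d_min = 2.765 / √430 = 2.765 / 20.736 = 0.133.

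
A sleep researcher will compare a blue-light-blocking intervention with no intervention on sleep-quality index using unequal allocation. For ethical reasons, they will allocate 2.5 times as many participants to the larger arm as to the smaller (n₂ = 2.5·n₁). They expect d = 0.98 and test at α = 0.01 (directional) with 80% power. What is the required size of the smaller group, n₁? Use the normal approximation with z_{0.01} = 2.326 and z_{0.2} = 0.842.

n₁ = 15

With allocation ratio k = n₂/n₁ = 2.5, Var(x̄₁−x̄₂) = σ²(1/n₁ + 1/(k·n₁)) = σ²·(k+1)/(k·n₁).
So n₁ = (1 + 1/k)·((z_{α} + z_β)/d)² = 1.400 × (3.168/0.98)².
n₁ = 1.400 × 10.45 = 14.6.
Round up: n₁ = 15, giving n₂ = ⌈2.5 × 15⌉ = ⌈37.5⌉ = 38.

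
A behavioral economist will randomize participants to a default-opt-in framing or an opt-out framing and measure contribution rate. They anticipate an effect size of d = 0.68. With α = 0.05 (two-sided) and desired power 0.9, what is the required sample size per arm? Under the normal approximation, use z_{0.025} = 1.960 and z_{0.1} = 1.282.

For two independent groups with equal n: n = 2·((z_{α/2} + z_β) / d)².
z_{α/2} + z_β = 1.960 + 1.282 = 3.242.
n = 2 × (3.242 / 0.68)² = 2 × 4.768² = 2 × 22.73 = 45.5.
Round up to the next whole participant.

n = 46 per group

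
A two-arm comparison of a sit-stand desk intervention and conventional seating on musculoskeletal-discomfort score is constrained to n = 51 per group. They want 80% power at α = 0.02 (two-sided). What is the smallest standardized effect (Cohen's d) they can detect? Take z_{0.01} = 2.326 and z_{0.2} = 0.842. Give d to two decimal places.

For two independent groups of n = 51 each: d_min = (z_{α/2} + z_β)·√(2/n).
z-sum = 2.326 + 0.842 = 3.168.
d_min = 3.168 × √(2/51) = 3.168 × 0.1980 = 0.627.

d_min ≈ 0.63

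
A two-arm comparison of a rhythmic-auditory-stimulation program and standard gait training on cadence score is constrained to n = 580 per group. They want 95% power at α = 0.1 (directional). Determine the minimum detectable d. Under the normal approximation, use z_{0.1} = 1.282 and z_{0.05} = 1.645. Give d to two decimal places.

d_min ≈ 0.17

For two independent groups of n = 580 each: d_min = (z_{α} + z_β)·√(2/n).
z-sum = 1.282 + 1.645 = 2.927.
d_min = 2.927 × √(2/580) = 2.927 × 0.0587 = 0.172.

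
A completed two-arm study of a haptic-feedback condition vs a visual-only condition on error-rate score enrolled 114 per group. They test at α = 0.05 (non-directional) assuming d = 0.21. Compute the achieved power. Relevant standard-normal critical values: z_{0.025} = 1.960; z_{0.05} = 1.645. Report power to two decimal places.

For two equal groups, power = Φ(d·√(n/2) − z_{α/2}).
d·√(n/2) = 0.21 × √(114/2) = 0.21 × 7.550 = 1.585.
z_β = 1.585 − 1.960 = -0.375.
Power = Φ(-0.375) = 0.354.

power ≈ 0.35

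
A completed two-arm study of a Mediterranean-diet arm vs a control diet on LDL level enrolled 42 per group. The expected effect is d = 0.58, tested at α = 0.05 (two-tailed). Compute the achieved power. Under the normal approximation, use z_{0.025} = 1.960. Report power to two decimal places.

For two equal groups, power = Φ(d·√(n/2) − z_{α/2}).
d·√(n/2) = 0.58 × √(42/2) = 0.58 × 4.583 = 2.658.
z_β = 2.658 − 1.960 = 0.698.
Power = Φ(0.698) = 0.757.

power ≈ 0.76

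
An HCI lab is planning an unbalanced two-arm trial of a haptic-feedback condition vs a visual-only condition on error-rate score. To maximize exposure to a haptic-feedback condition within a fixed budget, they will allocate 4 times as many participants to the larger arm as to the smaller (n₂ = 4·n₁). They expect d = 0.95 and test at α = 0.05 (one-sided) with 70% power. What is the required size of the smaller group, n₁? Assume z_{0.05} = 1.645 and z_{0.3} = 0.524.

With allocation ratio k = n₂/n₁ = 4, Var(x̄₁−x̄₂) = σ²(1/n₁ + 1/(k·n₁)) = σ²·(k+1)/(k·n₁).
So n₁ = (1 + 1/k)·((z_{α} + z_β)/d)² = 1.250 × (2.169/0.95)².
n₁ = 1.250 × 5.21 = 6.5.
Round up: n₁ = 7, giving n₂ = 4 × 7 = 28.

n₁ = 7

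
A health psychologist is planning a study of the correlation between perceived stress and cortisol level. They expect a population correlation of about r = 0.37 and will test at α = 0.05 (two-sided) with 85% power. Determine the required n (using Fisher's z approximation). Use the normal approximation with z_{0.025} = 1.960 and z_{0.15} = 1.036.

n = 63

Fisher's z: C = ½·ln((1+r)/(1−r)) = ½·ln(2.1746) = 0.3884.
n = ((z_{α/2} + z_β)/C)² + 3.
(1.960 + 1.036) / 0.3884 = 2.996 / 0.3884 = 7.714.
n = 7.714² + 3 = 59.50 + 3 = 62.5.
Round up.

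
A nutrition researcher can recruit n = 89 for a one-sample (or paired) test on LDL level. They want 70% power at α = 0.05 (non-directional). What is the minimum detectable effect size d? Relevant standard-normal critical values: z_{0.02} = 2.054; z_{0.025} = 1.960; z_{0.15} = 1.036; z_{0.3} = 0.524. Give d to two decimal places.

For a single sample (or paired design) of n = 89: d_min = (z_{α/2} + z_β)/√n.
z-sum = 1.960 + 0.524 = 2.484.
d_min = 2.484 / √89 = 2.484 / 9.434 = 0.263.

d_min ≈ 0.26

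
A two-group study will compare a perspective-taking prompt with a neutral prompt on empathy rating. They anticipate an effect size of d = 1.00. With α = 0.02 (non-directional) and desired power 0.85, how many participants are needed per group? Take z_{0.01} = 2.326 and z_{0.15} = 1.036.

For two independent groups with equal n: n = 2·((z_{α/2} + z_β) / d)².
z_{α/2} + z_β = 2.326 + 1.036 = 3.362.
n = 2 × (3.362 / 1.00)² = 2 × 3.362² = 2 × 11.30 = 22.6.
Round up to the next whole participant.

n = 23 per group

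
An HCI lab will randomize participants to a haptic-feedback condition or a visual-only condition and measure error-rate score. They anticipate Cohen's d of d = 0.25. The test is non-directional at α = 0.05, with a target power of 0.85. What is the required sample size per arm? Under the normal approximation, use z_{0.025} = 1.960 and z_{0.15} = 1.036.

For two independent groups with equal n: n = 2·((z_{α/2} + z_β) / d)².
z_{α/2} + z_β = 1.960 + 1.036 = 2.996.
n = 2 × (2.996 / 0.25)² = 2 × 11.984² = 2 × 143.62 = 287.2.
Round up to the next whole participant.

n = 288 per group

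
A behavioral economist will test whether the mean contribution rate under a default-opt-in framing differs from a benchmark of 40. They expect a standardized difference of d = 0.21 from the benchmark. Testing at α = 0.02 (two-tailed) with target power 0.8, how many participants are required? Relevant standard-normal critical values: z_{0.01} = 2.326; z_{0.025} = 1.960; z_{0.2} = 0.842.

n = 228

For a one-sample test: n = ((z_{α/2} + z_β) / d)².
z_{α/2} + z_β = 2.326 + 0.842 = 3.168.
n = (3.168 / 0.21)² = 15.086² = 227.58.
Round up.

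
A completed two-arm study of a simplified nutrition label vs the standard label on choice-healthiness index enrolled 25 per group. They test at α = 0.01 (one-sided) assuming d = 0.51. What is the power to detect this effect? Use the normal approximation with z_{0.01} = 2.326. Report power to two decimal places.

power ≈ 0.30

For two equal groups, power = Φ(d·√(n/2) − z_{α}).
d·√(n/2) = 0.51 × √(25/2) = 0.51 × 3.536 = 1.803.
z_β = 1.803 − 2.326 = -0.523.
Power = Φ(-0.523) = 0.301.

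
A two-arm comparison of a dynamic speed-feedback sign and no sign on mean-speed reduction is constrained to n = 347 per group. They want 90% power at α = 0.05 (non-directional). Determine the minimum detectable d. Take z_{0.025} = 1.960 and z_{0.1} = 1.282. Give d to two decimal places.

For two independent groups of n = 347 each: d_min = (z_{α/2} + z_β)·√(2/n).
z-sum = 1.960 + 1.282 = 3.242.
d_min = 3.242 × √(2/347) = 3.242 × 0.0759 = 0.246.

d_min ≈ 0.25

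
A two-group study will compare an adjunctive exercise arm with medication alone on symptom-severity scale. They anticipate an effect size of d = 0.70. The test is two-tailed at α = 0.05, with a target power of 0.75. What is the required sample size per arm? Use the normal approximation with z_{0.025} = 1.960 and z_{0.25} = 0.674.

For two independent groups with equal n: n = 2·((z_{α/2} + z_β) / d)².
z_{α/2} + z_β = 1.960 + 0.674 = 2.634.
n = 2 × (2.634 / 0.70)² = 2 × 3.763² = 2 × 14.16 = 28.3.
Round up to the next whole participant.

n = 29 per group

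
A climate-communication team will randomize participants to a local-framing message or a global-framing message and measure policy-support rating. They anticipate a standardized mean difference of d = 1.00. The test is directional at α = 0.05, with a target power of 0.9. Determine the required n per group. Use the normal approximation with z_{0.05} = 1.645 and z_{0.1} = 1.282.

For two independent groups with equal n: n = 2·((z_{α} + z_β) / d)².
z_{α} + z_β = 1.645 + 1.282 = 2.927.
n = 2 × (2.927 / 1.00)² = 2 × 2.927² = 2 × 8.57 = 17.1.
Round up to the next whole participant.

n = 18 per group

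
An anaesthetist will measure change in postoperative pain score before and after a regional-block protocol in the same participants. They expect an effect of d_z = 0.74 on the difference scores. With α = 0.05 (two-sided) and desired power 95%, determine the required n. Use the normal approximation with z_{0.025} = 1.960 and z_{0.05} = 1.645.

n = 24 pairs

For a paired (one-sample on differences) test: n = ((z_{α/2} + z_β) / d)².
z_{α/2} + z_β = 1.960 + 1.645 = 3.605.
n = (3.605 / 0.74)² = 4.872² = 23.73.
Round up.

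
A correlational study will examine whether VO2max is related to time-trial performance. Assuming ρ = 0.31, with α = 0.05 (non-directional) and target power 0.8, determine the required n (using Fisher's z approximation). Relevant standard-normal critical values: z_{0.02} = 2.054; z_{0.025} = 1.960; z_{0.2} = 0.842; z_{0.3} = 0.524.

Fisher's z: C = ½·ln((1+r)/(1−r)) = ½·ln(1.8986) = 0.3205.
n = ((z_{α/2} + z_β)/C)² + 3.
(1.960 + 0.842) / 0.3205 = 2.802 / 0.3205 = 8.743.
n = 8.743² + 3 = 76.43 + 3 = 79.4.
Round up.

n = 80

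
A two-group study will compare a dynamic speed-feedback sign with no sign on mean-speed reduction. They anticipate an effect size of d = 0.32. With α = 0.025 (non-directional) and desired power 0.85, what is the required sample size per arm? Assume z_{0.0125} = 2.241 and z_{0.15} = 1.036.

n = 210 per group

For two independent groups with equal n: n = 2·((z_{α/2} + z_β) / d)².
z_{α/2} + z_β = 2.241 + 1.036 = 3.277.
n = 2 × (3.277 / 0.32)² = 2 × 10.241² = 2 × 104.87 = 209.7.
Round up to the next whole participant.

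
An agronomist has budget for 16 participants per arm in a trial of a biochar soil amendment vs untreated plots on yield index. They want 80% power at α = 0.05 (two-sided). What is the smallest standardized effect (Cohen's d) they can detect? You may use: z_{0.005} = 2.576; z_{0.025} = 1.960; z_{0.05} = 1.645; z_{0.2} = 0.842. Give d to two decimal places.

For two independent groups of n = 16 each: d_min = (z_{α/2} + z_β)·√(2/n).
z-sum = 1.960 + 0.842 = 2.802.
d_min = 2.802 × √(2/16) = 2.802 × 0.3536 = 0.991.

d_min ≈ 0.99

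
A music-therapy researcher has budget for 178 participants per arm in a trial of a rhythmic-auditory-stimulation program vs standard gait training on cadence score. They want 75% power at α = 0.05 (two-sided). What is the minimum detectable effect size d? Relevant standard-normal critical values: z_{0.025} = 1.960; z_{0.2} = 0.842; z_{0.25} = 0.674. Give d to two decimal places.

For two independent groups of n = 178 each: d_min = (z_{α/2} + z_β)·√(2/n).
z-sum = 1.960 + 0.674 = 2.634.
d_min = 2.634 × √(2/178) = 2.634 × 0.1060 = 0.279.

d_min ≈ 0.28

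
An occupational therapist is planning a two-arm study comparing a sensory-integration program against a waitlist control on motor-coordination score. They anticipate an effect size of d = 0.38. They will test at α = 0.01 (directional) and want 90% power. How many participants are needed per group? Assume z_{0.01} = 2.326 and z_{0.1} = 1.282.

For two independent groups with equal n: n = 2·((z_{α} + z_β) / d)².
z_{α} + z_β = 2.326 + 1.282 = 3.608.
n = 2 × (3.608 / 0.38)² = 2 × 9.495² = 2 × 90.15 = 180.3.
Round up to the next whole participant.

n = 181 per group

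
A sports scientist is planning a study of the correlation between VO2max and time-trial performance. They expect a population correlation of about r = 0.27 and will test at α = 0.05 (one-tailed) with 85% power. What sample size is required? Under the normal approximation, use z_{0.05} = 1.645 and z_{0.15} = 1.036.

Fisher's z: C = ½·ln((1+r)/(1−r)) = ½·ln(1.7397) = 0.2769.
n = ((z_{α} + z_β)/C)² + 3.
(1.645 + 1.036) / 0.2769 = 2.681 / 0.2769 = 9.682.
n = 9.682² + 3 = 93.74 + 3 = 96.7.
Round up.

n = 97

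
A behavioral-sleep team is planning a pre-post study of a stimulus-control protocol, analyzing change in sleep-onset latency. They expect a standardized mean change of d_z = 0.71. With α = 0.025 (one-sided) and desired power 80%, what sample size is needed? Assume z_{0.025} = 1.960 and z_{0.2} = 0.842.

For a paired (one-sample on differences) test: n = ((z_{α} + z_β) / d)².
z_{α} + z_β = 1.960 + 0.842 = 2.802.
n = (2.802 / 0.71)² = 3.946² = 15.57.
Round up.

n = 16 pairs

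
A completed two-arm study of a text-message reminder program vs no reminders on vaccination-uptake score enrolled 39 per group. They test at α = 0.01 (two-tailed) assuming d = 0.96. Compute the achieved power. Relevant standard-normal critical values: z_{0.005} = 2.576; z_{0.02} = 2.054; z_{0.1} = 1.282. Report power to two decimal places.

For two equal groups, power = Φ(d·√(n/2) − z_{α/2}).
d·√(n/2) = 0.96 × √(39/2) = 0.96 × 4.416 = 4.239.
z_β = 4.239 − 2.576 = 1.663.
Power = Φ(1.663) = 0.952.

power ≈ 0.95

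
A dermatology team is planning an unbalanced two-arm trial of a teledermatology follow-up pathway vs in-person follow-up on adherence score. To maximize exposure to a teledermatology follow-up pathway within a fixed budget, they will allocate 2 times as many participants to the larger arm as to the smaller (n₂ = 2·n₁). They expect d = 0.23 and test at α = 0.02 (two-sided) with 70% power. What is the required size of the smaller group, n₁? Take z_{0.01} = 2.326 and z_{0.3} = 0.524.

With allocation ratio k = n₂/n₁ = 2, Var(x̄₁−x̄₂) = σ²(1/n₁ + 1/(k·n₁)) = σ²·(k+1)/(k·n₁).
So n₁ = (1 + 1/k)·((z_{α/2} + z_β)/d)² = 1.500 × (2.850/0.23)².
n₁ = 1.500 × 153.54 = 230.3.
Round up: n₁ = 231, giving n₂ = 2 × 231 = 462.

n₁ = 231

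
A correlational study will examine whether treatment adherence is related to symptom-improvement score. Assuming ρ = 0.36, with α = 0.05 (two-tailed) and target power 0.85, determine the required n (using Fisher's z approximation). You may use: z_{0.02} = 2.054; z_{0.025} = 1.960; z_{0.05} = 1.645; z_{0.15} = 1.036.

Fisher's z: C = ½·ln((1+r)/(1−r)) = ½·ln(2.1250) = 0.3769.
n = ((z_{α/2} + z_β)/C)² + 3.
(1.960 + 1.036) / 0.3769 = 2.996 / 0.3769 = 7.949.
n = 7.949² + 3 = 63.19 + 3 = 66.2.
Round up.

n = 67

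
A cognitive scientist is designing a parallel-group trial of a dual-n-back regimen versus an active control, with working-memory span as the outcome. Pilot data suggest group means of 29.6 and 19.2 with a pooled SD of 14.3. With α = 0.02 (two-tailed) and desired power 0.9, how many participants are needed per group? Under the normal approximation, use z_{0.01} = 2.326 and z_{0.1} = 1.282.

n = 50 per group

Cohen's d = |M₁ − M₂| / SD_pooled = |29.6 − 19.2| / 14.3 = 10.4 / 14.3 = 0.727.
For two independent groups with equal n: n = 2·((z_{α/2} + z_β) / d)².
z_{α/2} + z_β = 2.326 + 1.282 = 3.608.
n = 2 × (3.608 / 0.727)² = 2 × 4.963² = 2 × 24.63 = 49.3.
Round up to the next whole participant.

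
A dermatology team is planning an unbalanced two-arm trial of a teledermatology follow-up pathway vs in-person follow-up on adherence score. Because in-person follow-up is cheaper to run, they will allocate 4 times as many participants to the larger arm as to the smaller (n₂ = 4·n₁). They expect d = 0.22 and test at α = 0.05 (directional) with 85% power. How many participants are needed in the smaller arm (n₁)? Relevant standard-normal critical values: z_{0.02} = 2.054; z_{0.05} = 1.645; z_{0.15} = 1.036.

With allocation ratio k = n₂/n₁ = 4, Var(x̄₁−x̄₂) = σ²(1/n₁ + 1/(k·n₁)) = σ²·(k+1)/(k·n₁).
So n₁ = (1 + 1/k)·((z_{α} + z_β)/d)² = 1.250 × (2.681/0.22)².
n₁ = 1.250 × 148.51 = 185.6.
Round up: n₁ = 186, giving n₂ = 4 × 186 = 744.

n₁ = 186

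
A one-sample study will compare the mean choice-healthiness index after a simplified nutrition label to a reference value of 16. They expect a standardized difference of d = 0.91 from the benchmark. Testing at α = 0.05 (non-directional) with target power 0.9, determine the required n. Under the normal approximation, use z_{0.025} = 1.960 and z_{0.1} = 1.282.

For a one-sample test: n = ((z_{α/2} + z_β) / d)².
z_{α/2} + z_β = 1.960 + 1.282 = 3.242.
n = (3.242 / 0.91)² = 3.563² = 12.69.
Round up.

n = 13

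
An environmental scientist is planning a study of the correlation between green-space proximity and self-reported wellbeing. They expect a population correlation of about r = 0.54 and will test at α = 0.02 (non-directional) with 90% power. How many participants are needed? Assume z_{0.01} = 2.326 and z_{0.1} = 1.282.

n = 39

Fisher's z: C = ½·ln((1+r)/(1−r)) = ½·ln(3.3478) = 0.6042.
n = ((z_{α/2} + z_β)/C)² + 3.
(2.326 + 1.282) / 0.6042 = 3.608 / 0.6042 = 5.972.
n = 5.972² + 3 = 35.66 + 3 = 38.7.
Round up.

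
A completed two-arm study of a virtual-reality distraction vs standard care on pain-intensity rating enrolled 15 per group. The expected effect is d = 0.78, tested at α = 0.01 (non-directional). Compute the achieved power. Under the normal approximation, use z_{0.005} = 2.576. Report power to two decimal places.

For two equal groups, power = Φ(d·√(n/2) − z_{α/2}).
d·√(n/2) = 0.78 × √(15/2) = 0.78 × 2.739 = 2.136.
z_β = 2.136 − 2.576 = -0.440.
Power = Φ(-0.440) = 0.330.

power ≈ 0.33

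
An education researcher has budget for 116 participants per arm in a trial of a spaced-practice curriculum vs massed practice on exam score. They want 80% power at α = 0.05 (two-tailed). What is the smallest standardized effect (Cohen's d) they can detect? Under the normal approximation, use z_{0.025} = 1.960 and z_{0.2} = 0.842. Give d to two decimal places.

d_min ≈ 0.37

For two independent groups of n = 116 each: d_min = (z_{α/2} + z_β)·√(2/n).
z-sum = 1.960 + 0.842 = 2.802.
d_min = 2.802 × √(2/116) = 2.802 × 0.1313 = 0.368.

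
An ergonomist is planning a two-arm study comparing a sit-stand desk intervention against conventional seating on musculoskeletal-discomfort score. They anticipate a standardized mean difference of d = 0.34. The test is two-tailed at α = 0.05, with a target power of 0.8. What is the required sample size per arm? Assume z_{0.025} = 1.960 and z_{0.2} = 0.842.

n = 136 per group

For two independent groups with equal n: n = 2·((z_{α/2} + z_β) / d)².
z_{α/2} + z_β = 1.960 + 0.842 = 2.802.
n = 2 × (2.802 / 0.34)² = 2 × 8.241² = 2 × 67.92 = 135.8.
Round up to the next whole participant.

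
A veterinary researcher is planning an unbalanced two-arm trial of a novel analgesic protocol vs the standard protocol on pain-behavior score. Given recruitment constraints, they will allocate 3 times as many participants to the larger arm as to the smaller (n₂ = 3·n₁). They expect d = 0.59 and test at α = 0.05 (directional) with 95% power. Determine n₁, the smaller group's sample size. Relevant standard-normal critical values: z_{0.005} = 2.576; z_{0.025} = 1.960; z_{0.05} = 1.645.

With allocation ratio k = n₂/n₁ = 3, Var(x̄₁−x̄₂) = σ²(1/n₁ + 1/(k·n₁)) = σ²·(k+1)/(k·n₁).
So n₁ = (1 + 1/k)·((z_{α} + z_β)/d)² = 1.333 × (3.290/0.59)².
n₁ = 1.333 × 31.09 = 41.5.
Round up: n₁ = 42, giving n₂ = 3 × 42 = 126.

n₁ = 42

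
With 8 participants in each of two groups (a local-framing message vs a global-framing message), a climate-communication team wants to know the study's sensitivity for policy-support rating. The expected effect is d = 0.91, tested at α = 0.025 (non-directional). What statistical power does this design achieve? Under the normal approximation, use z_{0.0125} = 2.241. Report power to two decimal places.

For two equal groups, power = Φ(d·√(n/2) − z_{α/2}).
d·√(n/2) = 0.91 × √(8/2) = 0.91 × 2.000 = 1.820.
z_β = 1.820 − 2.241 = -0.421.
Power = Φ(-0.421) = 0.337.

power ≈ 0.34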